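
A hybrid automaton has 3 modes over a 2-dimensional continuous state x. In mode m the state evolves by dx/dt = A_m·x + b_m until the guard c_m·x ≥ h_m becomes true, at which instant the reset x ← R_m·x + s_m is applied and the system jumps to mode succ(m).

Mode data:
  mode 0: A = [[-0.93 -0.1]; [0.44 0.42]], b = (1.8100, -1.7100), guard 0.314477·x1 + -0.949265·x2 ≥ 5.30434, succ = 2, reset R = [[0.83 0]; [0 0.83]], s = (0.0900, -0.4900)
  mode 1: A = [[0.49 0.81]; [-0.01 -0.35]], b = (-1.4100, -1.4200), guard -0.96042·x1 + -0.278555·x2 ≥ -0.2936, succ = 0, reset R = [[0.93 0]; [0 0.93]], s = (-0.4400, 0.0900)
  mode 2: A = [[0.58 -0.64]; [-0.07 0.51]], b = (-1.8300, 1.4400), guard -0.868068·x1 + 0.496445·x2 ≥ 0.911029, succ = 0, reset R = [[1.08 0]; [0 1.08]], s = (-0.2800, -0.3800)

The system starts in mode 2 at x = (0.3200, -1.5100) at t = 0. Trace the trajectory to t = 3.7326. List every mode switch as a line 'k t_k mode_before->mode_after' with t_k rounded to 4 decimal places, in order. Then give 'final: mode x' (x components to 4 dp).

Mode 2: guard c·x = 0.9110 hit at Δt = 1.1748 (t = 1.1748), x⁻ = (-1.2808, -0.4045) → reset → x⁺ = (-1.6633, -0.8168), jump to mode 0
Mode 0: guard c·x = 5.3043 hit at Δt = 1.5020 (t = 2.6768), x⁻ = (1.3287, -5.1477) → reset → x⁺ = (1.1928, -4.7626), jump to mode 2
Mode 2: flow for 1.0558 to horizon, guard not reached → x = (4.5700, -6.3879)

1 1.1748 2->0
2 2.6768 0->2
final: 2 4.5700 -6.3879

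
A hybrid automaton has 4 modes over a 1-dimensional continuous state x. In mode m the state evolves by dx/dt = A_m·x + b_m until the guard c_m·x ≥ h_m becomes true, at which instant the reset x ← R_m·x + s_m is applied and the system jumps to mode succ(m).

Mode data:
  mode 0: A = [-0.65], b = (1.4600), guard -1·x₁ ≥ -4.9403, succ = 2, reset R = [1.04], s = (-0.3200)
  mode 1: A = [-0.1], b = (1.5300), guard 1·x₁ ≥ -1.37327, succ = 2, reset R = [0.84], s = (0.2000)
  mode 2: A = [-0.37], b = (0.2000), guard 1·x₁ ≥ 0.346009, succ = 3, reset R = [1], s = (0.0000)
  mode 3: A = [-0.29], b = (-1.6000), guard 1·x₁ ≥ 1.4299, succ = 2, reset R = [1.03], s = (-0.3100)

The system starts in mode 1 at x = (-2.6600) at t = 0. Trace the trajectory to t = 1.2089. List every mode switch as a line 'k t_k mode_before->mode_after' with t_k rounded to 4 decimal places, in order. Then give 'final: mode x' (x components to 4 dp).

Mode 1: guard c·x = -1.3733 hit at Δt = 0.7434 (t = 0.7434), x⁻ = (-1.3733) → reset → x⁺ = (-0.9535), jump to mode 2
Mode 2: flow for 0.4655 to horizon, guard not reached → x = (-0.7172)

1 0.7434 1->2
final: 2 -0.7172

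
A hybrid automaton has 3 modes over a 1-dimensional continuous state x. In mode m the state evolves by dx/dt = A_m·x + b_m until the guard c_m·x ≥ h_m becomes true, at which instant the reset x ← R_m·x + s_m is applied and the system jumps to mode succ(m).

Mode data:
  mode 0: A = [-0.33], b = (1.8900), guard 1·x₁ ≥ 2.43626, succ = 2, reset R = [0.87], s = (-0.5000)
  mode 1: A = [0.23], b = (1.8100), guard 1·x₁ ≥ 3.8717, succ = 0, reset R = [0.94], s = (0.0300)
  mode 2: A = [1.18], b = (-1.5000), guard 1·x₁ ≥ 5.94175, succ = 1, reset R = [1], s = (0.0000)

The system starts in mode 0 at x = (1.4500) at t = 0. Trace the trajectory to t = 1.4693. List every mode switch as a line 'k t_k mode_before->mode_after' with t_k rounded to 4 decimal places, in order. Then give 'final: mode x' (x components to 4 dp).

1 0.7943 0->2
final: 2 2.0438

Mode 0: guard c·x = 2.4363 hit at Δt = 0.7943 (t = 0.7943), x⁻ = (2.4363) → reset → x⁺ = (1.6195), jump to mode 2
Mode 2: flow for 0.6750 to horizon, guard not reached → x = (2.0438)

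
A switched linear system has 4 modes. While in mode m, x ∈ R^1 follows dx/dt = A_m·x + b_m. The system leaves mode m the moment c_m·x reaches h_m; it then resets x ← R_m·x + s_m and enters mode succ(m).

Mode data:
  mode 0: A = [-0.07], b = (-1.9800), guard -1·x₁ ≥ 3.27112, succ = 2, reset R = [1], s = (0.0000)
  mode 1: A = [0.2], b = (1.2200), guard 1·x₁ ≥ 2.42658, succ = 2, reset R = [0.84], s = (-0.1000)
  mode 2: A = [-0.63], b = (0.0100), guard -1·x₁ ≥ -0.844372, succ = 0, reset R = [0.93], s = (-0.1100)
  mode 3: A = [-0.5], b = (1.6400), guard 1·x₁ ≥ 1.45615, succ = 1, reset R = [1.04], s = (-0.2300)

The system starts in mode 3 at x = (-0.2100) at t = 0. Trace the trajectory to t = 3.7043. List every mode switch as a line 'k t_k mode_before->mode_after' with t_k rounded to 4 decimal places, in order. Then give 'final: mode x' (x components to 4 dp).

1 1.2979 3->1
2 2.0170 1->2
3 3.3531 2->0
final: 0 -0.0280

Mode 3: guard c·x = 1.4562 hit at Δt = 1.2979 (t = 1.2979), x⁻ = (1.4561) → reset → x⁺ = (1.2844), jump to mode 1
Mode 1: guard c·x = 2.4266 hit at Δt = 0.7191 (t = 2.0170), x⁻ = (2.4266) → reset → x⁺ = (1.9383), jump to mode 2
Mode 2: guard c·x = -0.8444 hit at Δt = 1.3361 (t = 3.3531), x⁻ = (0.8444) → reset → x⁺ = (0.6753), jump to mode 0
Mode 0: flow for 0.3512 to horizon, guard not reached → x = (-0.0280)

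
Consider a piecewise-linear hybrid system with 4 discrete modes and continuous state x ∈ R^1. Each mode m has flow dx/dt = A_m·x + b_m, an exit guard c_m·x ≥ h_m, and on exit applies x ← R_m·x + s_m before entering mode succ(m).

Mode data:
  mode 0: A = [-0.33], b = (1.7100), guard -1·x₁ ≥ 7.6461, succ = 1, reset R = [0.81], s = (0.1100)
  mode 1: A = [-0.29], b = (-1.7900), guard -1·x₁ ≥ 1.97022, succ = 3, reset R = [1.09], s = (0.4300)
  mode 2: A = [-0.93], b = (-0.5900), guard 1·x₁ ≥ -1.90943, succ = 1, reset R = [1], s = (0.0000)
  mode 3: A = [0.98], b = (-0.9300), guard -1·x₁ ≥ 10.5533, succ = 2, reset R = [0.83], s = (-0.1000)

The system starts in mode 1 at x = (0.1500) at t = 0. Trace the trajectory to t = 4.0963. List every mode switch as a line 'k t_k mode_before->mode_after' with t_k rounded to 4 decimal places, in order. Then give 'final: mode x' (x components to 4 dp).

1 1.4086 1->3
2 2.9002 3->2
final: 2 -3.3386

Mode 1: guard c·x = 1.9702 hit at Δt = 1.4086 (t = 1.4086), x⁻ = (-1.9702) → reset → x⁺ = (-1.7175), jump to mode 3
Mode 3: guard c·x = 10.5533 hit at Δt = 1.4916 (t = 2.9002), x⁻ = (-10.5533) → reset → x⁺ = (-8.8592), jump to mode 2
Mode 2: flow for 1.1961 to horizon, guard not reached → x = (-3.3386)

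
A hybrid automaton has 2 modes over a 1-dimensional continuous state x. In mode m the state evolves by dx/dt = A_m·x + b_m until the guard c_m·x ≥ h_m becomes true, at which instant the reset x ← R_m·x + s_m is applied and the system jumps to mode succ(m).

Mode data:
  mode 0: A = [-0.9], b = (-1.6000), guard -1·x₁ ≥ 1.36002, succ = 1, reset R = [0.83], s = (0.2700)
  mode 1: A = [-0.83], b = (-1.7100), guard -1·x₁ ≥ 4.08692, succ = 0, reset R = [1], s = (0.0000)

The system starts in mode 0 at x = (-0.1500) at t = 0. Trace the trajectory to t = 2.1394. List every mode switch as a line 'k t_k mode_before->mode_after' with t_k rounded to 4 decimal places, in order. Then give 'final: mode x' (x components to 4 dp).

1 1.5112 0->1
final: 1 -1.3470

Mode 0: guard c·x = 1.3600 hit at Δt = 1.5112 (t = 1.5112), x⁻ = (-1.3600) → reset → x⁺ = (-0.8588), jump to mode 1
Mode 1: flow for 0.6282 to horizon, guard not reached → x = (-1.3470)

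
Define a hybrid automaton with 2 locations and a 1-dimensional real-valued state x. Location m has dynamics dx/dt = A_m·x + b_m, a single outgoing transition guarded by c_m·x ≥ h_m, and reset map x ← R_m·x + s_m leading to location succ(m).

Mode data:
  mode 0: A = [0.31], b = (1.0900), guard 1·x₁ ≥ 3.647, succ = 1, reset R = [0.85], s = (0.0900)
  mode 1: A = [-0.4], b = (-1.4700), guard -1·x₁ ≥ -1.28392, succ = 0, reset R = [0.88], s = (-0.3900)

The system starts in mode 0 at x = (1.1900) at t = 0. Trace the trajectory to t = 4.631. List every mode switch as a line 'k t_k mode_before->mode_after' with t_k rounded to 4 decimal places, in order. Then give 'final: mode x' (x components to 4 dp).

Mode 0: guard c·x = 3.6470 hit at Δt = 1.3551 (t = 1.3551), x⁻ = (3.6470) → reset → x⁺ = (3.1900), jump to mode 1
Mode 1: guard c·x = -1.2839 hit at Δt = 0.8131 (t = 2.1682), x⁻ = (1.2839) → reset → x⁺ = (0.7398), jump to mode 0
Mode 0: guard c·x = 3.6470 hit at Δt = 1.6794 (t = 3.8476), x⁻ = (3.6470) → reset → x⁺ = (3.1899), jump to mode 1
Mode 1: flow for 0.7834 to horizon, guard not reached → x = (1.3432)

1 1.3551 0->1
2 2.1682 1->0
3 3.8476 0->1
final: 1 1.3432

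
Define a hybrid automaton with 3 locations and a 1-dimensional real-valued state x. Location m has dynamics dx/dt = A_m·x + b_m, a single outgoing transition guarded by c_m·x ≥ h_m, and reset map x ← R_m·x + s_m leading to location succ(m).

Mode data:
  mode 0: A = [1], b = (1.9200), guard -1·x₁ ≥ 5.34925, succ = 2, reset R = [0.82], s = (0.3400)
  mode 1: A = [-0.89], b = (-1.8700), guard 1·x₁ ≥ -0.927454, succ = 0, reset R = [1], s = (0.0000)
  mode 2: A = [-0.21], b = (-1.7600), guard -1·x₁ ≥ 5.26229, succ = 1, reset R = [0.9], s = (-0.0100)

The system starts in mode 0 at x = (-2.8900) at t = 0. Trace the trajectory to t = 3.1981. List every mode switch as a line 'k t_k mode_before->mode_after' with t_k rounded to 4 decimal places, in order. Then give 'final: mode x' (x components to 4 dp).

Mode 0: guard c·x = 5.3492 hit at Δt = 1.2628 (t = 1.2628), x⁻ = (-5.3492) → reset → x⁺ = (-4.0464), jump to mode 2
Mode 2: guard c·x = 5.2623 hit at Δt = 1.5677 (t = 2.8305), x⁻ = (-5.2623) → reset → x⁺ = (-4.7461), jump to mode 1
Mode 1: flow for 0.3676 to horizon, guard not reached → x = (-4.0080)

1 1.2628 0->2
2 2.8305 2->1
final: 1 -4.0080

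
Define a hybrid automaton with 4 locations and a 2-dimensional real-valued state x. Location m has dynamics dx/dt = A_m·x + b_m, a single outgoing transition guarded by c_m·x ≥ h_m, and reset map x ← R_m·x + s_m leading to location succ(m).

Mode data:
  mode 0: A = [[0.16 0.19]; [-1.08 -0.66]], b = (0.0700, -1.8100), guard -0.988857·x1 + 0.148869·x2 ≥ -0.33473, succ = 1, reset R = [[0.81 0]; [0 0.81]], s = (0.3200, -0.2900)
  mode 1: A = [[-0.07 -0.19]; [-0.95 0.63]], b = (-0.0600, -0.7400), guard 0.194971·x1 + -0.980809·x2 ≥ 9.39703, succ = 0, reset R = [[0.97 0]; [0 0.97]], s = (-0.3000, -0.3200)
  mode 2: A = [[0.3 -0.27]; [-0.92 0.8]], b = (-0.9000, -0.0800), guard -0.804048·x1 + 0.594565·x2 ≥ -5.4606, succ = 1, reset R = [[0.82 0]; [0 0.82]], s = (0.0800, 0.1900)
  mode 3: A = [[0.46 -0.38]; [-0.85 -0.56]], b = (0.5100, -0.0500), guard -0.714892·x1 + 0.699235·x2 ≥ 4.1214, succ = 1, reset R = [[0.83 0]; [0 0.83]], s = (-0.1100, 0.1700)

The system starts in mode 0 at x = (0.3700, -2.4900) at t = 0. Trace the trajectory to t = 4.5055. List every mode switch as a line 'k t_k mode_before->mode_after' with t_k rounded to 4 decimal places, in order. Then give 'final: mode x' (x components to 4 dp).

1 1.0759 0->1
2 2.4980 1->0
3 3.8022 0->1
final: 1 0.7155 -8.4754

Mode 0: guard c·x = -0.3347 hit at Δt = 1.0759 (t = 1.0759), x⁻ = (-0.0723, -2.7290) → reset → x⁺ = (0.2614, -2.5005), jump to mode 1
Mode 1: guard c·x = 9.3970 hit at Δt = 1.4221 (t = 2.4980), x⁻ = (1.5214, -9.2785) → reset → x⁺ = (1.1758, -9.3201), jump to mode 0
Mode 0: guard c·x = -0.3347 hit at Δt = 1.3042 (t = 3.8022), x⁻ = (-0.5165, -5.6792) → reset → x⁺ = (-0.0983, -4.8901), jump to mode 1
Mode 1: flow for 0.7033 to horizon, guard not reached → x = (0.7155, -8.4754)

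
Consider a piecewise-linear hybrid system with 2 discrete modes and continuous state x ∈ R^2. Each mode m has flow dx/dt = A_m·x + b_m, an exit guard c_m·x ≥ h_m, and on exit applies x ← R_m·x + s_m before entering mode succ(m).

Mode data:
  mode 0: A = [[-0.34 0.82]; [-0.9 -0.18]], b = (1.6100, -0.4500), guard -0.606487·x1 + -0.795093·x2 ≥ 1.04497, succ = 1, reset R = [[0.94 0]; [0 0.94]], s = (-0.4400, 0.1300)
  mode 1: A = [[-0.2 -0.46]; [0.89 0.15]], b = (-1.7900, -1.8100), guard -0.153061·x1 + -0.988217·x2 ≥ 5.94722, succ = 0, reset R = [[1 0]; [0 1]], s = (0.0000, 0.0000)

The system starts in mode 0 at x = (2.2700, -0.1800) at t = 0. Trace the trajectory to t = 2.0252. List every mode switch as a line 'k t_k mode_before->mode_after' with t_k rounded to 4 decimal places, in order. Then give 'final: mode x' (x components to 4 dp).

Mode 0: guard c·x = 1.0450 hit at Δt = 1.1547 (t = 1.1547), x⁻ = (1.8115, -2.6961) → reset → x⁺ = (1.2628, -2.4043), jump to mode 1
Mode 1: flow for 0.8705 to horizon, guard not reached → x = (0.7295, -3.6341)

1 1.1547 0->1
final: 1 0.7295 -3.6341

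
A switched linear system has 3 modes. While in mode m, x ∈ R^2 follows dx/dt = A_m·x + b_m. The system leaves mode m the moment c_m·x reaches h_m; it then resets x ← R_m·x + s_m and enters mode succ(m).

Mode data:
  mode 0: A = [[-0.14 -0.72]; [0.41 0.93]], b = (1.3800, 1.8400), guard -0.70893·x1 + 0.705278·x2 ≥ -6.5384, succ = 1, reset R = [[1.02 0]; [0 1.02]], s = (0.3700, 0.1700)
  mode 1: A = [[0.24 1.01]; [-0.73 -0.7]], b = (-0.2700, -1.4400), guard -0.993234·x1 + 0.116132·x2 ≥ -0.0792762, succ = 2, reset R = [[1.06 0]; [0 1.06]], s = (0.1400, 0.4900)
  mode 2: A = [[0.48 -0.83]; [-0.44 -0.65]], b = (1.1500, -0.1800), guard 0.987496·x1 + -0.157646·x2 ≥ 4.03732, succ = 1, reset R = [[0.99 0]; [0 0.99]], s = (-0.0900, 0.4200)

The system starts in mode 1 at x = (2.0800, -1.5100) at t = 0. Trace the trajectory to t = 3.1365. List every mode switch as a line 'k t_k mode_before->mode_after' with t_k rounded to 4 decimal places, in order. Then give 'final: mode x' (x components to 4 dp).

Mode 1: guard c·x = -0.0793 hit at Δt = 1.0613 (t = 1.0613), x⁻ = (-0.1892, -2.3007) → reset → x⁺ = (-0.0605, -1.9487), jump to mode 2
Mode 2: guard c·x = 4.0373 hit at Δt = 1.1477 (t = 2.2090), x⁻ = (3.8070, -1.7633) → reset → x⁺ = (3.6789, -1.3256), jump to mode 1
Mode 1: flow for 0.9275 to horizon, guard not reached → x = (1.8274, -3.0807)

1 1.0613 1->2
2 2.2090 2->1
final: 1 1.8274 -3.0807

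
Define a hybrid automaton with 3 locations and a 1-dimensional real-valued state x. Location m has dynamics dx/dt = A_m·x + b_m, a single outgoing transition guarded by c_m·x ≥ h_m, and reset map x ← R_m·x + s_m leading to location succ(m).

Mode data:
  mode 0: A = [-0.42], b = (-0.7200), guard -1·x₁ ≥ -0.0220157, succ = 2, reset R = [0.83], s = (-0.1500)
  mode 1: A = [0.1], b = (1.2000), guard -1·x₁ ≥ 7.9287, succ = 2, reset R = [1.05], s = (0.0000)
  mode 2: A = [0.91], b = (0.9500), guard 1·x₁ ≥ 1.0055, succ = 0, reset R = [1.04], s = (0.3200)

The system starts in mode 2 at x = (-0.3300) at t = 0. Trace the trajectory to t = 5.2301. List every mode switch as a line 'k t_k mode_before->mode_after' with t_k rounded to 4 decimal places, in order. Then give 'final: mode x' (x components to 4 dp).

1 1.1588 2->0
2 2.5235 0->2
3 3.4130 2->0
4 4.7777 0->2
final: 2 0.3329

Mode 2: guard c·x = 1.0055 hit at Δt = 1.1588 (t = 1.1588), x⁻ = (1.0055) → reset → x⁺ = (1.3657), jump to mode 0
Mode 0: guard c·x = -0.0220 hit at Δt = 1.3647 (t = 2.5235), x⁻ = (0.0220) → reset → x⁺ = (-0.1317), jump to mode 2
Mode 2: guard c·x = 1.0055 hit at Δt = 0.8895 (t = 3.4130), x⁻ = (1.0055) → reset → x⁺ = (1.3657), jump to mode 0
Mode 0: guard c·x = -0.0220 hit at Δt = 1.3647 (t = 4.7777), x⁻ = (0.0220) → reset → x⁺ = (-0.1317), jump to mode 2
Mode 2: flow for 0.4524 to horizon, guard not reached → x = (0.3329)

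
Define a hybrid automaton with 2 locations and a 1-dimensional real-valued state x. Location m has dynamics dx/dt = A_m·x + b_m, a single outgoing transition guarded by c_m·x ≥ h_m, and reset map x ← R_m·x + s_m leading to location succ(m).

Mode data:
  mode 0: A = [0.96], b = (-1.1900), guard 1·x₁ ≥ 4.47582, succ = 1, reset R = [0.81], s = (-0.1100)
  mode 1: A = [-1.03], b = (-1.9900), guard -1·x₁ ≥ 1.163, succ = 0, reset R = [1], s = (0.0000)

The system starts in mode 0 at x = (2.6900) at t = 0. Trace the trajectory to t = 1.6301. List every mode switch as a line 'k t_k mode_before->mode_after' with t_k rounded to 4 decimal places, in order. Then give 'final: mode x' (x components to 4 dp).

1 0.8360 0->1
final: 1 0.4722

Mode 0: guard c·x = 4.4758 hit at Δt = 0.8360 (t = 0.8360), x⁻ = (4.4758) → reset → x⁺ = (3.5154), jump to mode 1
Mode 1: flow for 0.7941 to horizon, guard not reached → x = (0.4722)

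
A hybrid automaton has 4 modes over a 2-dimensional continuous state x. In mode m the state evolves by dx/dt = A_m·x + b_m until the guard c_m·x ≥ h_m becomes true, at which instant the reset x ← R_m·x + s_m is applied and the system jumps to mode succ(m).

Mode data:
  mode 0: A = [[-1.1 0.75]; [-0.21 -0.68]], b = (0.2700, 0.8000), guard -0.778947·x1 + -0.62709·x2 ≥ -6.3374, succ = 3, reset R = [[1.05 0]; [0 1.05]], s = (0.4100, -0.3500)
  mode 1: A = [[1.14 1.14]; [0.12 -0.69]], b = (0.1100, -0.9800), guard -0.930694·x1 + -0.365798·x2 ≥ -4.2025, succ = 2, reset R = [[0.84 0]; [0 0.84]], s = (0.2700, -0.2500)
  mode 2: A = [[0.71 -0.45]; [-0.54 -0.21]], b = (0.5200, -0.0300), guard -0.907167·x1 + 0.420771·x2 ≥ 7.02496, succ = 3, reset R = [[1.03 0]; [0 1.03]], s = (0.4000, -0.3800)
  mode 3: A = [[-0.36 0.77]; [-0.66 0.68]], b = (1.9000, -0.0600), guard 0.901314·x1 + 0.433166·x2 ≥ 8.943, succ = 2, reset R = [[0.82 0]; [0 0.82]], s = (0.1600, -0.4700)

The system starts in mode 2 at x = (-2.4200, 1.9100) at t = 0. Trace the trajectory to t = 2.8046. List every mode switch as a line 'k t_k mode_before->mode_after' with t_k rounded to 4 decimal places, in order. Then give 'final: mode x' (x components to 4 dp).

1 1.0596 2->3
2 2.4398 3->2
final: 2 4.0916 6.8872

Mode 2: guard c·x = 7.0250 hit at Δt = 1.0596 (t = 1.0596), x⁻ = (-6.0889, 3.5680) → reset → x⁺ = (-5.8716, 3.2950), jump to mode 3
Mode 3: guard c·x = 8.9430 hit at Δt = 1.3802 (t = 2.4398), x⁻ = (4.7936, 10.6714) → reset → x⁺ = (4.0907, 8.2806), jump to mode 2
Mode 2: flow for 0.3648 to horizon, guard not reached → x = (4.0916, 6.8872)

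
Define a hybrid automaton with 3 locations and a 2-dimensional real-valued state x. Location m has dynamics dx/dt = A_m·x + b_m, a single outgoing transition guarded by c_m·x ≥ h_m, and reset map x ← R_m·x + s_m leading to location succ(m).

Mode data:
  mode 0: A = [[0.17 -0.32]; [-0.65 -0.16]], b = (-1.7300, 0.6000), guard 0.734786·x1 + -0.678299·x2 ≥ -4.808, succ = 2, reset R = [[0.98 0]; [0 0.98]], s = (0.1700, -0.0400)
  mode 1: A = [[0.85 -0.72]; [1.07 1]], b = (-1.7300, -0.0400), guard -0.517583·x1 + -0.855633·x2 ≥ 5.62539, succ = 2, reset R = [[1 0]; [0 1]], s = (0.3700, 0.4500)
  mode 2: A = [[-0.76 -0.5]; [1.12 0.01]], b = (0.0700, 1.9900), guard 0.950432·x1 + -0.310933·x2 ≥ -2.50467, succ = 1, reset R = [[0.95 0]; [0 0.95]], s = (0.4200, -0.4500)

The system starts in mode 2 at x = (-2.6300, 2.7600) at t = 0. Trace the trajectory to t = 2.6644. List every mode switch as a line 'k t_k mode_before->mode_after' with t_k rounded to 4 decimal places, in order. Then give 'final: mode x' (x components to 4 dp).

1 1.1765 2->1
2 2.1936 1->2
final: 2 -3.9975 -3.7554

Mode 2: guard c·x = -2.5047 hit at Δt = 1.1765 (t = 1.1765), x⁻ = (-1.9302, 2.1553) → reset → x⁺ = (-1.4137, 1.5976), jump to mode 1
Mode 1: guard c·x = 5.6254 hit at Δt = 1.0171 (t = 2.1936), x⁻ = (-6.9756, -2.3549) → reset → x⁺ = (-6.6056, -1.9049), jump to mode 2
Mode 2: flow for 0.4708 to horizon, guard not reached → x = (-3.9975, -3.7554)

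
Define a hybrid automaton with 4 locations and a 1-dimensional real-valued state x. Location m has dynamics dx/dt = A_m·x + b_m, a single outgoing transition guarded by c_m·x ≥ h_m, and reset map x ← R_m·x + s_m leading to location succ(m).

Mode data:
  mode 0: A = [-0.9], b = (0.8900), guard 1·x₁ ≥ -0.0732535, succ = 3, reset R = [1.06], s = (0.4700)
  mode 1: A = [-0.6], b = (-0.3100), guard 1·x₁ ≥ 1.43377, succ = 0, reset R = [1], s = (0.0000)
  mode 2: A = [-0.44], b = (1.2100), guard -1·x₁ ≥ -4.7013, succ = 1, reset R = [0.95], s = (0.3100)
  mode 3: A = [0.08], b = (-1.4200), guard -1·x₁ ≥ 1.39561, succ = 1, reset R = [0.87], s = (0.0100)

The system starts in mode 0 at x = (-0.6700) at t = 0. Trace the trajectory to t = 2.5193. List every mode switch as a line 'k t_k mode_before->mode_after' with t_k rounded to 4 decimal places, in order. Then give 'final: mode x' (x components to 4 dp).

Mode 0: guard c·x = -0.0733 hit at Δt = 0.4954 (t = 0.4954), x⁻ = (-0.0733) → reset → x⁺ = (0.3924), jump to mode 3
Mode 3: guard c·x = 1.3956 hit at Δt = 1.2255 (t = 1.7209), x⁻ = (-1.3956) → reset → x⁺ = (-1.2042), jump to mode 1
Mode 1: flow for 0.7984 to horizon, guard not reached → x = (-0.9425)

1 0.4954 0->3
2 1.7209 3->1
final: 1 -0.9425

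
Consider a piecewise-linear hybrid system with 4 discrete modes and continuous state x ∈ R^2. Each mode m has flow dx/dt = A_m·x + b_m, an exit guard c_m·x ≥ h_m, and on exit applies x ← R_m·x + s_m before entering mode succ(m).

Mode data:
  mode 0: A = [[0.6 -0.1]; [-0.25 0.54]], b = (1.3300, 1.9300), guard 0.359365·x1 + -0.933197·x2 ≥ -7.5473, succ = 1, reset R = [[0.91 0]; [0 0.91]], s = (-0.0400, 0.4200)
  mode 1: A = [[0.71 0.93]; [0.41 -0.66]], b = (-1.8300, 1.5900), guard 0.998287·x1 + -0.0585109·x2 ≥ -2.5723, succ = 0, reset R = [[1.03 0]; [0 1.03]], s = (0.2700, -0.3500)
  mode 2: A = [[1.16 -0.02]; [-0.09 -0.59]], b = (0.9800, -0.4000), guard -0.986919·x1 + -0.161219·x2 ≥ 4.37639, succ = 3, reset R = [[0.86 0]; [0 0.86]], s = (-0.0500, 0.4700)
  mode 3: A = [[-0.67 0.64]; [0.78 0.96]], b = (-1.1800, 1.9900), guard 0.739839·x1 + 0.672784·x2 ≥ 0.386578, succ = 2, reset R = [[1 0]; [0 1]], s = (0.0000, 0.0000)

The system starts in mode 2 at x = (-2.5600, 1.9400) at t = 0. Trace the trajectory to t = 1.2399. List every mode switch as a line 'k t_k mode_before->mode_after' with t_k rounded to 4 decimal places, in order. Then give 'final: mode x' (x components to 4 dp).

1 0.6770 2->3
final: 3 -2.7866 2.1384

Mode 2: guard c·x = 4.3764 hit at Δt = 0.6770 (t = 0.6770), x⁻ = (-4.6395, 1.2555) → reset → x⁺ = (-4.0400, 1.5497), jump to mode 3
Mode 3: flow for 0.5629 to horizon, guard not reached → x = (-2.7866, 2.1384)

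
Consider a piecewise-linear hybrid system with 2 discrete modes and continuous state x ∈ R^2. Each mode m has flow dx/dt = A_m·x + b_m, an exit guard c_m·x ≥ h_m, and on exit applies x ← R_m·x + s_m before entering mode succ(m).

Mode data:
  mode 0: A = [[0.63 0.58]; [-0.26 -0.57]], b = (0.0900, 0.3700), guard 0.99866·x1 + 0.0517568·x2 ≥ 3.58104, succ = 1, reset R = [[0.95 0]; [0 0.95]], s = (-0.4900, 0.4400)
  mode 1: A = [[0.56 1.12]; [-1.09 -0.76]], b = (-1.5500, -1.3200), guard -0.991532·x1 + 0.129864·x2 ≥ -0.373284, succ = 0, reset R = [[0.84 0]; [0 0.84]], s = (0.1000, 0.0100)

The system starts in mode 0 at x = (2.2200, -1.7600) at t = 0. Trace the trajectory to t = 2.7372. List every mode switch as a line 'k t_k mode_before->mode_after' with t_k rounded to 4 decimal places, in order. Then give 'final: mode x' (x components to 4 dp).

Mode 0: guard c·x = 3.5810 hit at Δt = 1.3631 (t = 1.3631), x⁻ = (3.6465, -1.1696) → reset → x⁺ = (2.9741, -0.6711), jump to mode 1
Mode 1: guard c·x = -0.3733 hit at Δt = 1.0524 (t = 2.4155), x⁻ = (0.0421, -2.5530) → reset → x⁺ = (0.1354, -2.1346), jump to mode 0
Mode 0: flow for 0.3217 to horizon, guard not reached → x = (-0.1958, -1.6654)

1 1.3631 0->1
2 2.4155 1->0
final: 0 -0.1958 -1.6654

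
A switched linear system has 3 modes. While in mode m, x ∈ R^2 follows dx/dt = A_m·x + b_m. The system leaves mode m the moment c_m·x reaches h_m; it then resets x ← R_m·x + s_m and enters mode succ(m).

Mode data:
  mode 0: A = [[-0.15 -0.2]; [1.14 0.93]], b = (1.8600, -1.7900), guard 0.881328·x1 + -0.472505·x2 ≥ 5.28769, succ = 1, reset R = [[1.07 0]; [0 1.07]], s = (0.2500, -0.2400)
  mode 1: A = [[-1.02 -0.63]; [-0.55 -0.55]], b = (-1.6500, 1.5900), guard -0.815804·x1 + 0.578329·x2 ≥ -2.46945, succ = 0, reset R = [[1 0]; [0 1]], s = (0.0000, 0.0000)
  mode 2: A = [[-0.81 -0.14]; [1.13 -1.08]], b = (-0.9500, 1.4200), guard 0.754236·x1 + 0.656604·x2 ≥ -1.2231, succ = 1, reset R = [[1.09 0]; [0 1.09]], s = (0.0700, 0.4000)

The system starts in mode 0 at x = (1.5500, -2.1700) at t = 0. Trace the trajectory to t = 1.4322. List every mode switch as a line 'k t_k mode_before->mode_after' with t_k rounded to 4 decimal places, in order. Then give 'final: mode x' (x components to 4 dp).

1 1.1034 0->1
final: 1 3.4092 -3.9333

Mode 0: guard c·x = 5.2877 hit at Δt = 1.1034 (t = 1.1034), x⁻ = (3.8548, -4.0007) → reset → x⁺ = (4.3746, -4.5207), jump to mode 1
Mode 1: flow for 0.3288 to horizon, guard not reached → x = (3.4092, -3.9333)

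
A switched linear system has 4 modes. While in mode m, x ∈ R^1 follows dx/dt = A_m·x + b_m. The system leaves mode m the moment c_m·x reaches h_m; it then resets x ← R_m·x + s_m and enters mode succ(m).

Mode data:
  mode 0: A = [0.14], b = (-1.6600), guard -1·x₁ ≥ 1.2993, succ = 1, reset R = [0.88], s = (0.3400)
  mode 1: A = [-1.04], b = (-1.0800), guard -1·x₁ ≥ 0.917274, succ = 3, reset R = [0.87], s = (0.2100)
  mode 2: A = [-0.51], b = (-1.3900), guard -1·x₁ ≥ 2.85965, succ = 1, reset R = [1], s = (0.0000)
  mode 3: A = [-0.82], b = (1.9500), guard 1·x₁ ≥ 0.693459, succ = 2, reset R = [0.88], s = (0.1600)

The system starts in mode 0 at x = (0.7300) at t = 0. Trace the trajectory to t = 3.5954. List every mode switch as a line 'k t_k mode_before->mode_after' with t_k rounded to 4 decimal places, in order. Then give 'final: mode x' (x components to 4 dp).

1 1.1966 0->1
2 1.8337 1->3
3 2.5236 3->2
final: 2 -0.7018

Mode 0: guard c·x = 1.2993 hit at Δt = 1.1966 (t = 1.1966), x⁻ = (-1.2993) → reset → x⁺ = (-0.8034), jump to mode 1
Mode 1: guard c·x = 0.9173 hit at Δt = 0.6371 (t = 1.8337), x⁻ = (-0.9173) → reset → x⁺ = (-0.5880), jump to mode 3
Mode 3: guard c·x = 0.6935 hit at Δt = 0.6899 (t = 2.5236), x⁻ = (0.6935) → reset → x⁺ = (0.7702), jump to mode 2
Mode 2: flow for 1.0718 to horizon, guard not reached → x = (-0.7018)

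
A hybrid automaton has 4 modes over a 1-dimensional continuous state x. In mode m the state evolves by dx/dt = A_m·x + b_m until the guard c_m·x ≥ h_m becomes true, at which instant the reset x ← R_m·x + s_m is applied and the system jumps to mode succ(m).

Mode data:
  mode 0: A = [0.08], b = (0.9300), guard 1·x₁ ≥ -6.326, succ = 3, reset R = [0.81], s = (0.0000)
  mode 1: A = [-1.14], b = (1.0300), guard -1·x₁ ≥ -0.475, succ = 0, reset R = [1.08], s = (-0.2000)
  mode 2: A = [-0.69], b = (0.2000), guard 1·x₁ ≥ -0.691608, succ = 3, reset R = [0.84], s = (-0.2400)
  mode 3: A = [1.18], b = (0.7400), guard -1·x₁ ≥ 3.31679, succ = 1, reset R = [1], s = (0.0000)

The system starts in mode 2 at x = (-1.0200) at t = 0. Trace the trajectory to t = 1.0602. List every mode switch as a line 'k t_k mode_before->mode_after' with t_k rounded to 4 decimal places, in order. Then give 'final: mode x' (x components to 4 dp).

1 0.4183 2->3
final: 3 -1.0405

Mode 2: guard c·x = -0.6916 hit at Δt = 0.4183 (t = 0.4183), x⁻ = (-0.6916) → reset → x⁺ = (-0.8210), jump to mode 3
Mode 3: flow for 0.6419 to horizon, guard not reached → x = (-1.0405)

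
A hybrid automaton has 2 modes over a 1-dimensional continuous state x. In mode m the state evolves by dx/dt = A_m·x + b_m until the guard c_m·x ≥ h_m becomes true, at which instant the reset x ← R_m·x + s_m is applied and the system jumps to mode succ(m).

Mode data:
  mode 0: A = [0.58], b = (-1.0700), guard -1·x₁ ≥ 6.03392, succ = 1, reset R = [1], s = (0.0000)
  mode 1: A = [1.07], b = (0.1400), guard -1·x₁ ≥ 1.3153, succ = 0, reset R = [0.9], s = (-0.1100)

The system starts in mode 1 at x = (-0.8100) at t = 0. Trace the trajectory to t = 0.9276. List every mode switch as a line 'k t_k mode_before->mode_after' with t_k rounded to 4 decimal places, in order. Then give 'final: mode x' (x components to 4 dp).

1 0.5198 1->0
final: 0 -2.1313

Mode 1: guard c·x = 1.3153 hit at Δt = 0.5198 (t = 0.5198), x⁻ = (-1.3153) → reset → x⁺ = (-1.2938), jump to mode 0
Mode 0: flow for 0.4078 to horizon, guard not reached → x = (-2.1313)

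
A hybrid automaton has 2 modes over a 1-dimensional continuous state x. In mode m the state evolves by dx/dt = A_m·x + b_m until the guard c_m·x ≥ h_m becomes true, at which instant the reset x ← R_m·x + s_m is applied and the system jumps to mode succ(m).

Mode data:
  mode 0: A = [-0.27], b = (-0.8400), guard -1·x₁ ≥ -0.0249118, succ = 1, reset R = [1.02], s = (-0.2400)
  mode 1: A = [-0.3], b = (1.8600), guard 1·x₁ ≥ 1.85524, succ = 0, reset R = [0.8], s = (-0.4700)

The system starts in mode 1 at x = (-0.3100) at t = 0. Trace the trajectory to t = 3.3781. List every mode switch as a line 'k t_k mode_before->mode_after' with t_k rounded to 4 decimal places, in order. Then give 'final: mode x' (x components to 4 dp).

Mode 1: guard c·x = 1.8552 hit at Δt = 1.3479 (t = 1.3479), x⁻ = (1.8552) → reset → x⁺ = (1.0142), jump to mode 0
Mode 0: guard c·x = -0.0249 hit at Δt = 1.0155 (t = 2.3634), x⁻ = (0.0249) → reset → x⁺ = (-0.2146), jump to mode 1
Mode 1: flow for 1.0147 to horizon, guard not reached → x = (1.4689)

1 1.3479 1->0
2 2.3634 0->1
final: 1 1.4689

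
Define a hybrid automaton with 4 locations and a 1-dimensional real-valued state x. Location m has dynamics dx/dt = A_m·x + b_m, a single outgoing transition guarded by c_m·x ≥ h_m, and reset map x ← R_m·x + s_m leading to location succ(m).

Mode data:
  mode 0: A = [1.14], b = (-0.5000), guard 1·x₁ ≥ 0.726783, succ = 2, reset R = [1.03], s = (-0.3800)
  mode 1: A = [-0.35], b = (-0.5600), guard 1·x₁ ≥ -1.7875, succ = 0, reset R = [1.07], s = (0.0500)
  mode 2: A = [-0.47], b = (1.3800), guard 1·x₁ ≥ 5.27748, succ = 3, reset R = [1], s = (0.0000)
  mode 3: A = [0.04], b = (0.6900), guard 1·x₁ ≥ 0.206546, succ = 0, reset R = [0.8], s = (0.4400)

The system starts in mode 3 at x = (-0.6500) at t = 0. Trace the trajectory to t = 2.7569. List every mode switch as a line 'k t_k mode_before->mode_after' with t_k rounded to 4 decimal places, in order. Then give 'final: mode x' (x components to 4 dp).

Mode 3: guard c·x = 0.2065 hit at Δt = 1.2578 (t = 1.2578), x⁻ = (0.2065) → reset → x⁺ = (0.6052), jump to mode 0
Mode 0: guard c·x = 0.7268 hit at Δt = 0.4805 (t = 1.7383), x⁻ = (0.7268) → reset → x⁺ = (0.3686), jump to mode 2
Mode 2: flow for 1.0186 to horizon, guard not reached → x = (1.3454)

1 1.2578 3->0
2 1.7383 0->2
final: 2 1.3454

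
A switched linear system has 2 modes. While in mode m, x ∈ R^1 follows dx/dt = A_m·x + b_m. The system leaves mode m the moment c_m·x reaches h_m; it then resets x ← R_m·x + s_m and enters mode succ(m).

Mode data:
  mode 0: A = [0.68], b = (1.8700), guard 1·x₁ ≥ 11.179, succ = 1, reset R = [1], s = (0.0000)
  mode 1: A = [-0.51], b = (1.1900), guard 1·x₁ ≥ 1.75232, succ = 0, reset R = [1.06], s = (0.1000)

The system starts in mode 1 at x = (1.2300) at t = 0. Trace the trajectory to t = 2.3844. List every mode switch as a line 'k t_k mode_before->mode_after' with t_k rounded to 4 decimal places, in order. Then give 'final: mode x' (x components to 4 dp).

Mode 1: guard c·x = 1.7523 hit at Δt = 1.2575 (t = 1.2575), x⁻ = (1.7523) → reset → x⁺ = (1.9575), jump to mode 0
Mode 0: flow for 1.1269 to horizon, guard not reached → x = (7.3795)

1 1.2575 1->0
final: 0 7.3795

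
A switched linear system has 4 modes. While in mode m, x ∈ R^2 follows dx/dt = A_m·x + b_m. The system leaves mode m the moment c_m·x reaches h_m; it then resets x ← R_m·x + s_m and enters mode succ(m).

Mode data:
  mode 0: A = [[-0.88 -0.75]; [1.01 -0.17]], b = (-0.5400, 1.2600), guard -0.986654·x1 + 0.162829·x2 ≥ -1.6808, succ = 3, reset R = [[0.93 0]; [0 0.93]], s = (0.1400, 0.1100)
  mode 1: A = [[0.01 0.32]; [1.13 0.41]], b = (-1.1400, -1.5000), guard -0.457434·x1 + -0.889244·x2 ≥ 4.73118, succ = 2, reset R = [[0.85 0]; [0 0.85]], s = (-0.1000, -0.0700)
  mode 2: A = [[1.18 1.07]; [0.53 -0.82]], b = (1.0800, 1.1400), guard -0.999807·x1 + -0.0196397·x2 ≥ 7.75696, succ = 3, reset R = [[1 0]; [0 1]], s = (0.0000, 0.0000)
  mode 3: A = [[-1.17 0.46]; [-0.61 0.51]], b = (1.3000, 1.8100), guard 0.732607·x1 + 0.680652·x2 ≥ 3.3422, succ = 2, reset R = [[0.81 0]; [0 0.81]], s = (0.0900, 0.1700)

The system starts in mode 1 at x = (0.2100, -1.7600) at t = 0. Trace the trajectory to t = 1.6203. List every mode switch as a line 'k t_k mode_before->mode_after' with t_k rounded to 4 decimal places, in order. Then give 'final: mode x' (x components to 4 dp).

Mode 1: guard c·x = 4.7312 hit at Δt = 0.8253 (t = 0.8253), x⁻ = (-1.5123, -4.5425) → reset → x⁺ = (-1.3854, -3.9311), jump to mode 2
Mode 2: flow for 0.7950 to horizon, guard not reached → x = (-6.5183, -2.5978)

1 0.8253 1->2
final: 2 -6.5183 -2.5978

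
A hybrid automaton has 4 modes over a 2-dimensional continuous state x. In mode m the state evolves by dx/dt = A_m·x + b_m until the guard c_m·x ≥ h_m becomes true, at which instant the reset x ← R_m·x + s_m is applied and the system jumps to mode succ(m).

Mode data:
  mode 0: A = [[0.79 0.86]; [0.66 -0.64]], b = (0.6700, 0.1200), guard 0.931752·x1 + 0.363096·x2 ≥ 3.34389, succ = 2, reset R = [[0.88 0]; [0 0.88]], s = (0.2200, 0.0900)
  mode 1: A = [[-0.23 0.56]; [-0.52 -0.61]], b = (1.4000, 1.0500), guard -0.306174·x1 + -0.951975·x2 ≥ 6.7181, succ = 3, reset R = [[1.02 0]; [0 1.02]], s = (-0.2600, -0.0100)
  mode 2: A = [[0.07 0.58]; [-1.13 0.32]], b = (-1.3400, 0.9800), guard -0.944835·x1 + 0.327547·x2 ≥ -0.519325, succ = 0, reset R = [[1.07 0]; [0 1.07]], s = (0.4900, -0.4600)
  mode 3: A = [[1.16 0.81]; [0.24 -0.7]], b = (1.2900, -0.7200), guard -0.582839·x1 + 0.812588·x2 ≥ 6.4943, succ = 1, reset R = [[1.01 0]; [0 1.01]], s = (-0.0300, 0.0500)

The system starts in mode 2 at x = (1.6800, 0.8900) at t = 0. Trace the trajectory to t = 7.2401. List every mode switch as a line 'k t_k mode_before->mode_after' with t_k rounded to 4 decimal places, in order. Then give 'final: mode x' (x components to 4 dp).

1 1.0579 2->0
2 1.7077 0->2
3 3.5902 2->0
4 6.1794 0->2
final: 2 1.7076 -1.1331

Mode 2: guard c·x = -0.5193 hit at Δt = 1.0579 (t = 1.0579), x⁻ = (0.7819, 0.6701) → reset → x⁺ = (1.3267, 0.2570), jump to mode 0
Mode 0: guard c·x = 3.3439 hit at Δt = 0.6498 (t = 1.7077), x⁻ = (3.1955, 1.0093) → reset → x⁺ = (3.0320, 0.9782), jump to mode 2
Mode 2: guard c·x = -0.5193 hit at Δt = 1.8825 (t = 3.5902), x⁻ = (0.0602, -1.4118) → reset → x⁺ = (0.5544, -1.9706), jump to mode 0
Mode 0: guard c·x = 3.3439 hit at Δt = 2.5891 (t = 6.1794), x⁻ = (3.2337, 0.9114) → reset → x⁺ = (3.0656, 0.8920), jump to mode 2
Mode 2: flow for 1.0607 to horizon, guard not reached → x = (1.7076, -1.1331)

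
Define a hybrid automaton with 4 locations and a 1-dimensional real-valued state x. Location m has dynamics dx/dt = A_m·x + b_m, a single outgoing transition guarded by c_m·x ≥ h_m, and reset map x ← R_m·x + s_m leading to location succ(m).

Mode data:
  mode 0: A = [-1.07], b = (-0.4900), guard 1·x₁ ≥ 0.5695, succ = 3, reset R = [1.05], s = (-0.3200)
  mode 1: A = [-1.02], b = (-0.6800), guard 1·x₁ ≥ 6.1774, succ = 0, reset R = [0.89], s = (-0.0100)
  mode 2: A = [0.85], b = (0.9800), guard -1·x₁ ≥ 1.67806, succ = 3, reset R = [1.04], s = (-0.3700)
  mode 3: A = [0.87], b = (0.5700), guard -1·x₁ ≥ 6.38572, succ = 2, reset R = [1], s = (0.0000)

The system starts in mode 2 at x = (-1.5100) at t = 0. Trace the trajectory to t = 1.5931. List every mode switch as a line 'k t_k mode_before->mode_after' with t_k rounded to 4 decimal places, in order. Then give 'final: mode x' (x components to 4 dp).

1 0.4538 2->3
final: 3 -4.5891

Mode 2: guard c·x = 1.6781 hit at Δt = 0.4538 (t = 0.4538), x⁻ = (-1.6781) → reset → x⁺ = (-2.1152), jump to mode 3
Mode 3: flow for 1.1393 to horizon, guard not reached → x = (-4.5891)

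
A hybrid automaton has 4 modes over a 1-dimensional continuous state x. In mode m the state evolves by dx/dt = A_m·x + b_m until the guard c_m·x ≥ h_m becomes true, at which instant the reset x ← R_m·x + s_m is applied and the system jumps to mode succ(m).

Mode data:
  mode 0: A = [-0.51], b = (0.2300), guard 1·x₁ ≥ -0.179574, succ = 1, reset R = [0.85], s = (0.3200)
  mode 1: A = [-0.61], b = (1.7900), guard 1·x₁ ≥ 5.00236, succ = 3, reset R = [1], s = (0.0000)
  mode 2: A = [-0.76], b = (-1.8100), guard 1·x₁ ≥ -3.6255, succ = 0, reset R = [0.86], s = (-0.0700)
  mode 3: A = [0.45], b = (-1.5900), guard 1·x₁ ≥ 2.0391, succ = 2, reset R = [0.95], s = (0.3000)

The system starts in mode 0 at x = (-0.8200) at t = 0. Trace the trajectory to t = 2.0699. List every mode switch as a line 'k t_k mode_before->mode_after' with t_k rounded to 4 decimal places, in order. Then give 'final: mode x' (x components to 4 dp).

1 1.3744 0->1
final: 1 1.1241

Mode 0: guard c·x = -0.1796 hit at Δt = 1.3744 (t = 1.3744), x⁻ = (-0.1796) → reset → x⁺ = (0.1674), jump to mode 1
Mode 1: flow for 0.6955 to horizon, guard not reached → x = (1.1241)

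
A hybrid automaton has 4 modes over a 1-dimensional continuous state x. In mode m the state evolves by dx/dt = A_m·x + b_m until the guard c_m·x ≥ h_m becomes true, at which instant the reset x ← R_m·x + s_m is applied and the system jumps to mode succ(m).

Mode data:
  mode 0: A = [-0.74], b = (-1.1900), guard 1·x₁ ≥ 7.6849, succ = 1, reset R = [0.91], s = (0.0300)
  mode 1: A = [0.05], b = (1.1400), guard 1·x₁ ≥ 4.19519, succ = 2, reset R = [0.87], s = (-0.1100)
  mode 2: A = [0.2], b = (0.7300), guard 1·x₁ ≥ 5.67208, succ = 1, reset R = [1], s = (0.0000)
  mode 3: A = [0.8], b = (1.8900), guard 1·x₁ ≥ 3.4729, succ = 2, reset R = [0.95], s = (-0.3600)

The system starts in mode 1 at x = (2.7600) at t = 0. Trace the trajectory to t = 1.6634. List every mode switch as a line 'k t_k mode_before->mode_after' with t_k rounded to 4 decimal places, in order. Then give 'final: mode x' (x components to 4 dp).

Mode 1: guard c·x = 4.1952 hit at Δt = 1.0926 (t = 1.0926), x⁻ = (4.1952) → reset → x⁺ = (3.5398), jump to mode 2
Mode 2: flow for 0.5708 to horizon, guard not reached → x = (4.4093)

1 1.0926 1->2
final: 2 4.4093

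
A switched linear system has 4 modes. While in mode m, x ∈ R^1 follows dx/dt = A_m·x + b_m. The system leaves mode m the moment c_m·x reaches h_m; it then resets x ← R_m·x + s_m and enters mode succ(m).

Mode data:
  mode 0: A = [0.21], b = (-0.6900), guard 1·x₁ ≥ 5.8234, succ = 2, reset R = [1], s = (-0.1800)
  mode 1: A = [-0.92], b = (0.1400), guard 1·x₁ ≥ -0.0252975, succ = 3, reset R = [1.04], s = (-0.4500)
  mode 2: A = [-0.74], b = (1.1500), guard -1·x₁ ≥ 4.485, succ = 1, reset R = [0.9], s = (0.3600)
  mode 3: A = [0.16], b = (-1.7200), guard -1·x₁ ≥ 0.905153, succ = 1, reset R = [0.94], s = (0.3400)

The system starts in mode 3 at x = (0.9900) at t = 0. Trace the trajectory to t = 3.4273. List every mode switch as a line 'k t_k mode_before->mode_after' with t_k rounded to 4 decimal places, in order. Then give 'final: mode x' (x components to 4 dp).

Mode 3: guard c·x = 0.9052 hit at Δt = 1.1091 (t = 1.1091), x⁻ = (-0.9052) → reset → x⁺ = (-0.5108), jump to mode 1
Mode 1: guard c·x = -0.0253 hit at Δt = 1.4326 (t = 2.5417), x⁻ = (-0.0253) → reset → x⁺ = (-0.4763), jump to mode 3
Mode 3: guard c·x = 0.9052 hit at Δt = 0.2343 (t = 2.7760), x⁻ = (-0.9052) → reset → x⁺ = (-0.5108), jump to mode 1
Mode 1: flow for 0.6513 to horizon, guard not reached → x = (-0.2120)

1 1.1091 3->1
2 2.5417 1->3
3 2.7760 3->1
final: 1 -0.2120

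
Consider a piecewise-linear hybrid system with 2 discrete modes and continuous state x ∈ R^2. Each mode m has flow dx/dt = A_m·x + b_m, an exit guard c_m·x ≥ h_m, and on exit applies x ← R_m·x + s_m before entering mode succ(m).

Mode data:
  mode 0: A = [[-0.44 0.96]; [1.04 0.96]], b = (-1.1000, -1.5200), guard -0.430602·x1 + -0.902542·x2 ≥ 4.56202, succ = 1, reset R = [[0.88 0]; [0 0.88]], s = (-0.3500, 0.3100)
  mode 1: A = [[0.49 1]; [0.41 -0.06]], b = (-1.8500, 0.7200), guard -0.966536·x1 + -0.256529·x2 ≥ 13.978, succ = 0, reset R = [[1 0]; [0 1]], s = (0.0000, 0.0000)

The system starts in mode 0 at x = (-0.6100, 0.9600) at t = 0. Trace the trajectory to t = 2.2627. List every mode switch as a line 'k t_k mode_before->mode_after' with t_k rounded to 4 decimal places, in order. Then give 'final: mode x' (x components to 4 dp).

Mode 0: guard c·x = 4.5620 hit at Δt = 1.4303 (t = 1.4303), x⁻ = (-2.4770, -3.8729) → reset → x⁺ = (-2.5298, -3.0981), jump to mode 1
Mode 1: flow for 0.8324 to horizon, guard not reached → x = (-9.2432, -4.2304)

1 1.4303 0->1
final: 1 -9.2432 -4.2304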